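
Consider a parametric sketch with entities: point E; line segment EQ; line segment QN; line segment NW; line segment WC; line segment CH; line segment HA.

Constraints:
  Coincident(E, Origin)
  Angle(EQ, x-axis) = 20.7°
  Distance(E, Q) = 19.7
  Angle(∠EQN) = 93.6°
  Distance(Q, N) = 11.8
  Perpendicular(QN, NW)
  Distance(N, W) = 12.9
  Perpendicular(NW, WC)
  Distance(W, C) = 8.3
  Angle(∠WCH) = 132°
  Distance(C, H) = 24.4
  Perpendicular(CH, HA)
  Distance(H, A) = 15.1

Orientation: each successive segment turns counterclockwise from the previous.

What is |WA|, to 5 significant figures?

31.257

E is at the origin; EQ runs at 20.7° with length 19.7, so Q = (18.428, 6.9635). ∠EQN = 93.6° gives QN at 107.10° from the x-axis; with |QN| = 11.8, N = (14.959, 18.242). QN ⟂ NW, so NW runs at -162.90°; with |NW| = 12.9, W = (2.6288, 14.449). NW ⟂ WC, so WC runs at -72.900°; with |WC| = 8.3, C = (5.0694, 6.5156). ∠WCH = 132.0° gives CH at -24.900° from the x-axis; with |CH| = 24.4, H = (27.201, -3.7577). CH ⟂ HA, so HA runs at 65.100°; with |HA| = 15.1, A = (33.559, 9.9387). Then |WA| = |A − W| = 31.257.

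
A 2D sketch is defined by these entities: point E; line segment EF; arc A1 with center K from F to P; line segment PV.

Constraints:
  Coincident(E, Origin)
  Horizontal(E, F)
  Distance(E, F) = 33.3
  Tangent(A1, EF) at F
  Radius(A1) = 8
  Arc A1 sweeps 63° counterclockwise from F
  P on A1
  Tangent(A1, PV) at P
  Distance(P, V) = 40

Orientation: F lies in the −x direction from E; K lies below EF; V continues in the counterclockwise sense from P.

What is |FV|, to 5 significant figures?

47.330

E is at the origin; E and F share the same y with |EF| = 33.3 and F on the −x side, so F = (-33.300, 0.0000). Since A1 is tangent to EF there, KF ⟂ EF, so K = F + (0, -8) = (-33.300, -8.0000). On A1, F sits at bearing 90° from K; a 63° counterclockwise sweep puts P at bearing 153°, so P = K + 8.0·(cos 153°, sin 153°) = (-40.428, -4.3681). A1 meets PV tangentially, so KP is at right angles to PV, so PV runs along (−sin 153°, cos 153°); with |PV| = 40.0, V = (-58.588, -40.008). Then |FV| = |V − F| = 47.330.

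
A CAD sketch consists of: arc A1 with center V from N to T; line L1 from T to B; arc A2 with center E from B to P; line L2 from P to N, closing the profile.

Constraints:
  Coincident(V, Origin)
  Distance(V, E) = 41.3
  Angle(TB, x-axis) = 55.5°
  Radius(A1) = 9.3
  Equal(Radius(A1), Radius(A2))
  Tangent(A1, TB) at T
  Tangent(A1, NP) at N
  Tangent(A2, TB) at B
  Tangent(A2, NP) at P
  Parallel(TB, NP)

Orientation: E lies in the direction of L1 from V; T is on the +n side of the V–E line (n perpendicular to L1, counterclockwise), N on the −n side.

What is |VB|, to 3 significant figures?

42.3

Tangency of A1 to both parallel lines with radius 9.3 puts T and N at V ± 9.3·n: T = (-7.66, 5.27), N = (7.66, -5.27). Equal radii place B and P the same way about E: B = E + 9.3·n = (15.7, 39.3), P = E − 9.3·n = (31.1, 28.8). Then |VB| = |B − V| = 42.3.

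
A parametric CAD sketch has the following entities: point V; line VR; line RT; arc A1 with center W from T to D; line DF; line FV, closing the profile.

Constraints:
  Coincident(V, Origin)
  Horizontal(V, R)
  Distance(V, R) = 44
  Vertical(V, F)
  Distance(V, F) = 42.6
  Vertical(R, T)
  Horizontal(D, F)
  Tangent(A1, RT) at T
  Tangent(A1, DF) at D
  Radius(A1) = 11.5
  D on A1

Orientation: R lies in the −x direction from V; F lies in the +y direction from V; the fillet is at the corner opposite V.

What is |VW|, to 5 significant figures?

44.983

V and F share the same x with |VF| = 42.6 and F on the +y side, so F = (0.0000, 42.600). The virtual corner opposite V is at (-44.000, 42.600). Tangency of A1 to RT means the radius WT is perpendicular to RT and tangency of A1 to DF means the radius WD is perpendicular to DF, with radius 11.5, so the center W sits 11.5 in from both sides at W = (-32.500, 31.100). Then |VW| = |W − V| = 44.983.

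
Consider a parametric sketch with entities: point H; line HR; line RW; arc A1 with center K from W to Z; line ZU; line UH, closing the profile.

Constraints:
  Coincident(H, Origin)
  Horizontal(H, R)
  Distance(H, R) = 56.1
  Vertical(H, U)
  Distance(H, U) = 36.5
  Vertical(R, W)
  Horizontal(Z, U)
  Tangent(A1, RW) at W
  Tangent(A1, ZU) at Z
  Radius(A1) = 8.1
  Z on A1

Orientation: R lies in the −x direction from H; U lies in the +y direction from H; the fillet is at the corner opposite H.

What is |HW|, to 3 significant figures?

62.9

The virtual corner opposite H is at (-56.1, 36.5). A1 meets RW tangentially, so KW is at right angles to RW and the tangent condition forces KZ to be normal to ZU, with radius 8.1, so the center K sits 8.1 in from both sides at K = (-48.0, 28.4). That places the tangent points at W = (-56.1, 28.4) on RW and Z = (-48.0, 36.5) on ZU. Then |HW| = |W − H| = 62.9.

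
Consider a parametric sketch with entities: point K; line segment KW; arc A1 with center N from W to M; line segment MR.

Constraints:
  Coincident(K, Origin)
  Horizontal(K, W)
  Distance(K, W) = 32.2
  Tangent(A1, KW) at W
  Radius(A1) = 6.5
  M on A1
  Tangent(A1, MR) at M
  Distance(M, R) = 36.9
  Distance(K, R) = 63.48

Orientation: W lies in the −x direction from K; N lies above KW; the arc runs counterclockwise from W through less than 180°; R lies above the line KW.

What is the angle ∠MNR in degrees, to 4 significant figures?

80.01°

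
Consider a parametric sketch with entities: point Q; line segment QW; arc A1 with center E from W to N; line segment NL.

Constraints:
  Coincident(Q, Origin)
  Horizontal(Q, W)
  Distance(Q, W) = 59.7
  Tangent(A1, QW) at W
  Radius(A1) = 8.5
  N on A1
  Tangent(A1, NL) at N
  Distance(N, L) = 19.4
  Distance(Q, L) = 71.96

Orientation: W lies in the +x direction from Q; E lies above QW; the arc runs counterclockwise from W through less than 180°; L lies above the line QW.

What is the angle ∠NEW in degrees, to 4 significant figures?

96.42°

Q is at the origin; QW is horizontal with |QW| = 59.7 and W on the +x side, so W = (59.70, 0.000). The tangent condition forces EW to be normal to QW, so E = W + (0, 8.5) = (59.70, 8.500). Since EN ⟂ NL (tangency), |EL| = √(8.5² + 19.4²) = 21.18 regardless of where N sits on A1. So L lies on both circle(Q, 71.96) and circle(E, 21.18); the above-QW intersection is L = (65.98, 28.73). N is the foot of the tangent from L: N = (68.15, 9.451).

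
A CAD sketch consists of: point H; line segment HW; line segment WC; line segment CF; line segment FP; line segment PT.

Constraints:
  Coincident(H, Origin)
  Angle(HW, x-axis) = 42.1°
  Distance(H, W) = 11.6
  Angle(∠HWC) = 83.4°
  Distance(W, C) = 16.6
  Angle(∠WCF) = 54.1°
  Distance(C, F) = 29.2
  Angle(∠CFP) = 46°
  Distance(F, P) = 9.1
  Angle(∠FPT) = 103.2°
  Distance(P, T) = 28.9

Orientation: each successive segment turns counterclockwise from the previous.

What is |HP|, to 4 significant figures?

4.687

∠WCF = 54.1° gives CF at -95.40° from the x-axis; with |CF| = 29.2, F = (-6.612, -10.34). ∠CFP = 46.0° gives FP at 38.60° from the x-axis; with |FP| = 9.1, P = (0.4998, -4.660). Then |HP| = |P − H| = 4.687.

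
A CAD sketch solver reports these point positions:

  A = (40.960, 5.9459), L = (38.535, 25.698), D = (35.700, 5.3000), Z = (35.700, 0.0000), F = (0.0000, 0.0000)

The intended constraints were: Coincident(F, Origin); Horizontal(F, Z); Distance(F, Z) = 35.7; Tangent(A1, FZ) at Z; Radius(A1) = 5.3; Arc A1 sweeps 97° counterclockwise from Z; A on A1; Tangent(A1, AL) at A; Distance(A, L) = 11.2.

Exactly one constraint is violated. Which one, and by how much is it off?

Distance(A, L) = 11.2 — off by 8.70.

F = (0.00, 0.00) ✓; F.y = 0.00, Z.y = 0.00 ✓; |FZ| = 35.70 ✓; ∠(DZ, ZF) = 90.00° ✓; |DZ| = 5.300 ✓; bearing(D→A) − bearing(D→Z) = 97.00° ✓; |DA| = 5.300 ✓; ∠(DA, AL) = 90.00° ✓; |AL| = 19.90 ✗.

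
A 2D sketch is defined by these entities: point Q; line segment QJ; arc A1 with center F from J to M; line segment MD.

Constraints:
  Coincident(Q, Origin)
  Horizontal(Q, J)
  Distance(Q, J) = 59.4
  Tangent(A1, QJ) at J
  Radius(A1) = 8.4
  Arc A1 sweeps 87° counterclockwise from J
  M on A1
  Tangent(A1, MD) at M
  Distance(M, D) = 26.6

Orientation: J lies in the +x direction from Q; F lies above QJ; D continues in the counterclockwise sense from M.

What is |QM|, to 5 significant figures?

68.254

Q is at the origin; QJ is horizontal with |QJ| = 59.4 and J on the +x side, so J = (59.400, 0.0000). Tangency of A1 to QJ means the radius FJ is perpendicular to QJ, so F = J + (0, 8.4) = (59.400, 8.4000). On A1, J sits at bearing -90° from F; an 87° counterclockwise sweep puts M at bearing -3°, so M = F + 8.4·(cos -3°, sin -3°) = (67.788, 7.9604). Then |QM| = |M − Q| = 68.254.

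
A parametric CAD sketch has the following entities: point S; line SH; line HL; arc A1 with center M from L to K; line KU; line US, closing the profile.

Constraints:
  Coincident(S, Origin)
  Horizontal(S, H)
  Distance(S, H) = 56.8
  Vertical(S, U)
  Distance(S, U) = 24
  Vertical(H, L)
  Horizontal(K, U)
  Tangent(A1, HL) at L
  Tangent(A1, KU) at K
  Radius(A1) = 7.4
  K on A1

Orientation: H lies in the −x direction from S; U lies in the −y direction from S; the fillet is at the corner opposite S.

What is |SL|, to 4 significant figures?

59.18

S is at the origin; S and H share the same y with |SH| = 56.8 and H on the −x side, so H = (-56.80, 0.000). SU is vertical with |SU| = 24.0 and U on the −y side, so U = (0.000, -24.00). The virtual corner opposite S is at (-56.80, -24.00). Tangency of A1 to HL means the radius ML is perpendicular to HL and tangency of A1 to KU means the radius MK is perpendicular to KU, with radius 7.4, so the center M sits 7.4 in from both sides at M = (-49.40, -16.60). That places the tangent points at L = (-56.80, -16.60) on HL and K = (-49.40, -24.00) on KU. Then |SL| = |L − S| = 59.18.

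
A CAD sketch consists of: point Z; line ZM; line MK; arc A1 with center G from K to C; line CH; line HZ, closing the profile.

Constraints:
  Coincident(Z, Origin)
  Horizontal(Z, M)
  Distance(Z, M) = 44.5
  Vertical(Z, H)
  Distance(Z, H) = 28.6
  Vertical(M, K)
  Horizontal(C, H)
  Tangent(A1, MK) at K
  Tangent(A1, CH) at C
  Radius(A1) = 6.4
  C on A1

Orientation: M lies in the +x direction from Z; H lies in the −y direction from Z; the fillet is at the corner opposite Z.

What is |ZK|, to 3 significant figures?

49.7

Z is at the origin; ZM is horizontal with |ZM| = 44.5 and M on the +x side, so M = (44.5, 0.00). Z and H share the same x with |ZH| = 28.6 and H on the −y side, so H = (0.00, -28.6). The virtual corner opposite Z is at (44.5, -28.6). A1 meets MK tangentially, so GK is at right angles to MK and tangency of A1 to CH means the radius GC is perpendicular to CH, with radius 6.4, so the center G sits 6.4 in from both sides at G = (38.1, -22.2). That places the tangent points at K = (44.5, -22.2) on MK and C = (38.1, -28.6) on CH. Then |ZK| = |K − Z| = 49.7.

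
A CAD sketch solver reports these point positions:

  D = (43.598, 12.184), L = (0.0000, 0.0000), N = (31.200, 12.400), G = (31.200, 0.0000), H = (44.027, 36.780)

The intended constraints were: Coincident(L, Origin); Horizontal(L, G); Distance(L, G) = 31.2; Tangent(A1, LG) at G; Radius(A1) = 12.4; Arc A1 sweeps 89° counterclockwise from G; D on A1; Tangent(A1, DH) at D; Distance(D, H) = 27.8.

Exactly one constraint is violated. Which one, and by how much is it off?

Distance(D, H) = 27.8 — off by 3.20.

L = (0.00, 0.00) ✓; L.y = 0.00, G.y = 0.00 ✓; |LG| = 31.20 ✓; ∠(NG, GL) = 90.00° ✓; |NG| = 12.40 ✓; bearing(N→D) − bearing(N→G) = 89.00° ✓; |ND| = 12.40 ✓; ∠(ND, DH) = 90.00° ✓; |DH| = 24.60 ✗.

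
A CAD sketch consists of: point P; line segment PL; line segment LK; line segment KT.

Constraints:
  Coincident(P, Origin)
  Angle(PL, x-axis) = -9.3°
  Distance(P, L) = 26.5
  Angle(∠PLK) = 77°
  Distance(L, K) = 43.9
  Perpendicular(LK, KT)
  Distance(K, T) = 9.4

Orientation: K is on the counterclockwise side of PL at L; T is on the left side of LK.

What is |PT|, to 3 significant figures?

41.3

P is at the origin; PL runs at -9.3° with length 26.5, so L = 26.5·(cos -9.3°, sin -9.3°) = (26.2, -4.28). ∠PLK = 77.0°, so LK runs at -9.3° + (180° − 77.0°) = 93.7° from the x-axis; with |LK| = 43.9, K = L + 43.9·(cos 93.7°, sin 93.7°) = (23.3, 39.5). The perpendicularity gives KT at right angles to LK; with |KT| = 9.4 on the left of LK, T = K + 9.4·(-0.998, -0.0645) = (13.9, 38.9). Then |PT| = |T − P| = 41.3.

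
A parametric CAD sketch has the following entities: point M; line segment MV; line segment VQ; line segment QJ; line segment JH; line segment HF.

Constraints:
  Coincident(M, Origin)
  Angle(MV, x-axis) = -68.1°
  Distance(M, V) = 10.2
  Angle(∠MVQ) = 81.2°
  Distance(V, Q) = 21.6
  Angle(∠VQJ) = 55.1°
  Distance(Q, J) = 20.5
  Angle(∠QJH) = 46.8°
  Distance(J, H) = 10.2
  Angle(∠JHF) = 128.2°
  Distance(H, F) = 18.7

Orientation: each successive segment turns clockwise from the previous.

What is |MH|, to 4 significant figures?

7.006

M is at the origin; MV runs at -68.1° with length 10.2, so V = (3.804, -9.464). ∠MVQ = 81.2° gives VQ at -166.9° from the x-axis; with |VQ| = 21.6, Q = (-17.23, -14.36). ∠VQJ = 55.1° gives QJ at 68.20° from the x-axis; with |QJ| = 20.5, J = (-9.620, 4.674). ∠QJH = 46.8° gives JH at -65.00° from the x-axis; with |JH| = 10.2, H = (-5.310, -4.570). Then |MH| = |H − M| = 7.006.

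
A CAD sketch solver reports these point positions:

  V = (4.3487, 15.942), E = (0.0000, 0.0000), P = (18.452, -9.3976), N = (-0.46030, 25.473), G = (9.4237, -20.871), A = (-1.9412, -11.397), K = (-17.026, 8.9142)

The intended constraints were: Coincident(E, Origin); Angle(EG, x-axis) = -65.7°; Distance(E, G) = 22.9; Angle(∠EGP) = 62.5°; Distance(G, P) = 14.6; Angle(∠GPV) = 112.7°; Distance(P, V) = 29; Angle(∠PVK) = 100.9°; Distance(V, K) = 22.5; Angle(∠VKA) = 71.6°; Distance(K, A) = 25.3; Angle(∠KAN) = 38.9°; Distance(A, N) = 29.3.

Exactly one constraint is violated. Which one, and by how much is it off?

Distance(A, N) = 29.3 — off by 7.60.

E = (0.00, 0.00) ✓; EG at -65.70° ✓; |EG| = 22.90 ✓; ∠EGP = 62.50° ✓; |GP| = 14.60 ✓; ∠GPV = 112.7° ✓; |PV| = 29.00 ✓; ∠PVK = 100.9° ✓; |VK| = 22.50 ✓; ∠VKA = 71.60° ✓; |KA| = 25.30 ✓; ∠KAN = 38.90° ✓; |AN| = 36.90 ✗.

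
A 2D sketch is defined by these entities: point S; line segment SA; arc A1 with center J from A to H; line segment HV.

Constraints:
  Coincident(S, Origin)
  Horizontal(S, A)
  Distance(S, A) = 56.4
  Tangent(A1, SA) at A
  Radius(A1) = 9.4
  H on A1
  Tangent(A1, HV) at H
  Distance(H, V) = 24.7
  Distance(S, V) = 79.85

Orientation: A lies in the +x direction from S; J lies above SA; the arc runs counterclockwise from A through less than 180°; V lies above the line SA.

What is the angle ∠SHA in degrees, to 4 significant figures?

28.64°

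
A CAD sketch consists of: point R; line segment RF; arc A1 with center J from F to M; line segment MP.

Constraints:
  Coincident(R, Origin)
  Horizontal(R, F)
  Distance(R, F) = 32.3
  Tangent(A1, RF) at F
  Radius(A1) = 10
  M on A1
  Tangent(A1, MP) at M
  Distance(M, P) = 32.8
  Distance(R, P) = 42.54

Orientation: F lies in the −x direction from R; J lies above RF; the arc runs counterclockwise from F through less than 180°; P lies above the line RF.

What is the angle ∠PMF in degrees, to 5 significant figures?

141.47°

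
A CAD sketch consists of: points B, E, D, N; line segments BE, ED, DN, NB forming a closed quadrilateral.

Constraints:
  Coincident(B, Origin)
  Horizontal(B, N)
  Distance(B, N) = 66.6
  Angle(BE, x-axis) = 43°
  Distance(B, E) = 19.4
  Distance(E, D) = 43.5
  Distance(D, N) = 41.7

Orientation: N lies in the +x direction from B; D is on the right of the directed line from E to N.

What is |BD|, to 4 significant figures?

42.36

B is at the origin; BN is horizontal with |BN| = 66.6 and N in +x, so N = (66.6, 0). BE runs at 43.0° with |BE| = 19.4, so E = (14.19, 13.23). D is determined by |ED| = 43.5 and |DN| = 41.7 together: it lies at the intersection of circle(E, 43.5) and circle(N, 41.7). With |EN| = 54.06, the foot of the radical line on EN is 28.45 from E and the perpendicular offset is √(43.5² − 28.45²) = 32.91. Taking the right-of-EN solution: D = (33.71, -25.64).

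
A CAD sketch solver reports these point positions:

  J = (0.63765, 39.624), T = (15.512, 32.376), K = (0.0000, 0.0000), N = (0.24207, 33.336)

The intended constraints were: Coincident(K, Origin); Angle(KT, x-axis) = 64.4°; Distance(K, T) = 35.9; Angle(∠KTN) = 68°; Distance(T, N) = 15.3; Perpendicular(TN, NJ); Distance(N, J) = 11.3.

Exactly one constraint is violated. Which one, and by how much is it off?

Distance(N, J) = 11.3 — off by 5.00.

K = (0.00, 0.00) ✓; KT at 64.40° ✓; |KT| = 35.90 ✓; ∠KTN = 68.00° ✓; |TN| = 15.30 ✓; ∠(TN, NJ) = 90.00° ✓; |NJ| = 6.300 ✗.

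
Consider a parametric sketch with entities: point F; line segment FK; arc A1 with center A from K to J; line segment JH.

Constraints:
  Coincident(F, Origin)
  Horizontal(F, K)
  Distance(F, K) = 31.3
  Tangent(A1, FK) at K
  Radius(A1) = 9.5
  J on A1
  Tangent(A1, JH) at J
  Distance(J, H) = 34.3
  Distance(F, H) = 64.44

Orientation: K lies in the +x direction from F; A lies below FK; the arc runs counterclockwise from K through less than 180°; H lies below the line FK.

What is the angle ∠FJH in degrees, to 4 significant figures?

173.5°

F is at the origin; FK is horizontal with |FK| = 31.3 and K on the +x side, so K = (31.30, 0.000). Since A1 is tangent to FK there, AK ⟂ FK, so A = K + (0, -9.5) = (31.30, -9.500). Since AJ ⟂ JH (tangency), |AH| = √(9.5² + 34.3²) = 35.59 regardless of where J sits on A1. So H lies on both circle(F, 64.44) and circle(A, 35.59); the below-FK intersection is H = (51.39, -38.88). J is the foot of the tangent from H: J = (25.17, -16.76).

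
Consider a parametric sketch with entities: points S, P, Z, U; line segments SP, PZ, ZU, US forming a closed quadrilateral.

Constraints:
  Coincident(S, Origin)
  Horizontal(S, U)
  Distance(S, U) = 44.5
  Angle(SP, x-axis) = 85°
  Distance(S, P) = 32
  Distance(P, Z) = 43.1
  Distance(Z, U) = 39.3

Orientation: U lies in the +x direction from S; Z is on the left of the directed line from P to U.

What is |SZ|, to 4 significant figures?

59.93

S is at the origin; SU is horizontal with |SU| = 44.5 and U in +x, so U = (44.5, 0). SP runs at 85.0° with |SP| = 32.0, so P = (2.789, 31.88). Z is determined by |PZ| = 43.1 and |ZU| = 39.3 together: it lies at the intersection of circle(P, 43.1) and circle(U, 39.3). With |PU| = 52.50, the foot of the radical line on PU is 29.23 from P and the perpendicular offset is √(43.1² − 29.23²) = 31.67. Taking the left-of-PU solution: Z = (45.25, 39.29).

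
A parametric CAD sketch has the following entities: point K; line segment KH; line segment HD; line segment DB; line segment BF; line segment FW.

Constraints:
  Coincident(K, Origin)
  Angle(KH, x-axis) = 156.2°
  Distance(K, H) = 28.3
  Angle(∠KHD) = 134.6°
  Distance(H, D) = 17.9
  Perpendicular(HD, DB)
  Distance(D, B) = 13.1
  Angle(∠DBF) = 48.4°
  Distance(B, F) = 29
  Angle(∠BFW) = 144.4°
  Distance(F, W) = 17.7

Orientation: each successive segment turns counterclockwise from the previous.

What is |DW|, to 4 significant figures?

34.70

K is at the origin; KH runs at 156.2° with length 28.3, so H = (-25.89, 11.42). ∠KHD = 134.6° gives HD at -158.4° from the x-axis; with |HD| = 17.9, D = (-42.54, 4.831). The perpendicularity gives DB at right angles to HD, so DB runs at -68.40°; with |DB| = 13.1, B = (-37.71, -7.349). ∠DBF = 48.4° gives BF at 63.20° from the x-axis; with |BF| = 29.0, F = (-24.64, 18.54). ∠BFW = 144.4° gives FW at 98.80° from the x-axis; with |FW| = 17.7, W = (-27.35, 36.03). Then |DW| = |W − D| = 34.70.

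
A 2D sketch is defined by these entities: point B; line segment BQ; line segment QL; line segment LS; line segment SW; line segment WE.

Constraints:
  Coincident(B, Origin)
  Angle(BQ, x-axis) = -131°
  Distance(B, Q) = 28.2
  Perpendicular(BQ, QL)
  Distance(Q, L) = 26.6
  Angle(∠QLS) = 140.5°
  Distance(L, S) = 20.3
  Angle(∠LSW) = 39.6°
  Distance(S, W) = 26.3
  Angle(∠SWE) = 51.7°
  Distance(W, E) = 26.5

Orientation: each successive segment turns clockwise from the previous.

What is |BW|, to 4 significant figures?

22.07

B is at the origin; BQ runs at -131.0° with length 28.2, so Q = (-18.50, -21.28). BQ is perpendicular to QL, so QL runs at 139.0°; with |QL| = 26.6, L = (-38.58, -3.832). ∠QLS = 140.5° gives LS at 99.50° from the x-axis; with |LS| = 20.3, S = (-41.93, 16.19). ∠LSW = 39.6° gives SW at -40.90° from the x-axis; with |SW| = 26.3, W = (-22.05, -1.030). Then |BW| = |W − B| = 22.07.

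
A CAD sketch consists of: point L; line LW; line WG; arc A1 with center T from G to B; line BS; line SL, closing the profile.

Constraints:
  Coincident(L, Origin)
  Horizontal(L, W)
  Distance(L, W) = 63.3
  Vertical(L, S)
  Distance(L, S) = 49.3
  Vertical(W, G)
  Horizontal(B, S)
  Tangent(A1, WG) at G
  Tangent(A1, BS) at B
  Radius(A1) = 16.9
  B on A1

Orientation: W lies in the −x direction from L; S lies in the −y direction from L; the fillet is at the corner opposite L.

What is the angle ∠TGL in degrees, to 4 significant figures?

27.11°

The virtual corner opposite L is at (-63.30, -49.30). Tangency of A1 to WG means the radius TG is perpendicular to WG and since A1 is tangent to BS there, TB ⟂ BS, with radius 16.9, so the center T sits 16.9 in from both sides at T = (-46.40, -32.40). That places the tangent points at G = (-63.30, -32.40) on WG and B = (-46.40, -49.30) on BS. Then cos ∠TGL = GT·GL / (|GT||GL|), giving 27.11°.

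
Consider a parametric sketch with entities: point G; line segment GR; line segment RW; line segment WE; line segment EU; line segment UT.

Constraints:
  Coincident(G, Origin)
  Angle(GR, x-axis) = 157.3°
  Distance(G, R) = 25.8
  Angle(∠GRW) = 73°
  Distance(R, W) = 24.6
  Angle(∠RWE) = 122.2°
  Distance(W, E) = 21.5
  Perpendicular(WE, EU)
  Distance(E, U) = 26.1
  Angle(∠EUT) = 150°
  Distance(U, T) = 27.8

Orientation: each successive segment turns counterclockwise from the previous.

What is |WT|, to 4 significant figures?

50.75

G is at the origin; GR runs at 157.3° with length 25.8, so R = (-23.80, 9.956). ∠GRW = 73.0° gives RW at -95.70° from the x-axis; with |RW| = 24.6, W = (-26.24, -14.52). ∠RWE = 122.2° gives WE at -37.90° from the x-axis; with |WE| = 21.5, E = (-9.279, -27.73). WE is perpendicular to EU, so EU runs at 52.10°; with |EU| = 26.1, U = (6.753, -7.134). ∠EUT = 150.0° gives UT at 82.10° from the x-axis; with |UT| = 27.8, T = (10.57, 20.40). Then |WT| = |T − W| = 50.75.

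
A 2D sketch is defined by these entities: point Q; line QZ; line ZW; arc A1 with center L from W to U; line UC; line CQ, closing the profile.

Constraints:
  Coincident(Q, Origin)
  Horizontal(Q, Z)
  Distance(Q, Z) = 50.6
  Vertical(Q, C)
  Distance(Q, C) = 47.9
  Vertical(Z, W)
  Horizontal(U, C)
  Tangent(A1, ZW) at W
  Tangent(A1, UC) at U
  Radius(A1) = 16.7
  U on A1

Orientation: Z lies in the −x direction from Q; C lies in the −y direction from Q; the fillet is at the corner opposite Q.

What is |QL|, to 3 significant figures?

46.1

Q is at the origin; Q and Z share the same y with |QZ| = 50.6 and Z on the −x side, so Z = (-50.6, 0.00). QC is vertical with |QC| = 47.9 and C on the −y side, so C = (0.00, -47.9). The virtual corner opposite Q is at (-50.6, -47.9). Since A1 is tangent to ZW there, LW ⟂ ZW and A1 meets UC tangentially, so LU is at right angles to UC, with radius 16.7, so the center L sits 16.7 in from both sides at L = (-33.9, -31.2). Then |QL| = |L − Q| = 46.1.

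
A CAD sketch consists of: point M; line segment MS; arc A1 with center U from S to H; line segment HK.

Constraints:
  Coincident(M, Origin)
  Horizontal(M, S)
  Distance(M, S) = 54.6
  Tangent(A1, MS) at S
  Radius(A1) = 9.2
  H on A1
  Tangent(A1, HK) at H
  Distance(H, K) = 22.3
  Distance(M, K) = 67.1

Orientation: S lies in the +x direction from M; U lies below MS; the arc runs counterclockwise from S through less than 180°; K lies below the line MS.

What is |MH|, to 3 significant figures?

48.8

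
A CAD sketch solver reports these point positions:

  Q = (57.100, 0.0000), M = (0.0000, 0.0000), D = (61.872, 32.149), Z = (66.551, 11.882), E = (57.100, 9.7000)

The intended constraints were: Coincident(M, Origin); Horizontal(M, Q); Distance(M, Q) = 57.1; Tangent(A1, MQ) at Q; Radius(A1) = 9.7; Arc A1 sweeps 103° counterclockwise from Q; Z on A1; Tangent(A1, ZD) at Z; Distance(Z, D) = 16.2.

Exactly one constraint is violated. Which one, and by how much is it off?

Distance(Z, D) = 16.2 — off by 4.60.

M = (0.00, 0.00) ✓; M.y = 0.00, Q.y = 0.00 ✓; |MQ| = 57.10 ✓; ∠(EQ, QM) = 90.00° ✓; |EQ| = 9.700 ✓; bearing(E→Z) − bearing(E→Q) = 103.0° ✓; |EZ| = 9.700 ✓; ∠(EZ, ZD) = 90.00° ✓; |ZD| = 20.80 ✗.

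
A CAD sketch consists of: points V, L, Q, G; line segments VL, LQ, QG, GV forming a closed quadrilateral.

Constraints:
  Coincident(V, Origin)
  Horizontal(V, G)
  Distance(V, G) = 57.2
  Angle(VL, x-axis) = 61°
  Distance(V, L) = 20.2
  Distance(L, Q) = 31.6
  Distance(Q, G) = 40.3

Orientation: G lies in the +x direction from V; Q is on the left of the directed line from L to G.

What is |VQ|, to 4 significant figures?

50.27

V is at the origin; VG is horizontal with |VG| = 57.2 and G in +x, so G = (57.2, 0). VL runs at 61.0° with |VL| = 20.2, so L = (9.793, 17.67). Q is determined by |LQ| = 31.6 and |QG| = 40.3 together: it lies at the intersection of circle(L, 31.6) and circle(G, 40.3). With |LG| = 50.59, the foot of the radical line on LG is 19.11 from L and the perpendicular offset is √(31.6² − 19.11²) = 25.16. Taking the left-of-LG solution: Q = (36.49, 34.57).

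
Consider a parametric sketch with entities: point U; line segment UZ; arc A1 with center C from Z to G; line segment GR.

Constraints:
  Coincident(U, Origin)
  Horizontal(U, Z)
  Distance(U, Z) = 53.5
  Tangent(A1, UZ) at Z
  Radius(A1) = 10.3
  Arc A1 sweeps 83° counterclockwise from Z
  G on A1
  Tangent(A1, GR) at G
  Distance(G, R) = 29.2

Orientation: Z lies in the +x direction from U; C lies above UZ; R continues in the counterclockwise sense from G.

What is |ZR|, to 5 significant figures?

40.447

On A1, Z sits at bearing -90° from C; an 83° counterclockwise sweep puts G at bearing -7°, so G = C + 10.3·(cos -7°, sin -7°) = (63.723, 9.0447). A1 meets GR tangentially, so CG is at right angles to GR, so GR runs along (−sin -7°, cos -7°); with |GR| = 29.2, R = (67.282, 38.027). Then |ZR| = |R − Z| = 40.447.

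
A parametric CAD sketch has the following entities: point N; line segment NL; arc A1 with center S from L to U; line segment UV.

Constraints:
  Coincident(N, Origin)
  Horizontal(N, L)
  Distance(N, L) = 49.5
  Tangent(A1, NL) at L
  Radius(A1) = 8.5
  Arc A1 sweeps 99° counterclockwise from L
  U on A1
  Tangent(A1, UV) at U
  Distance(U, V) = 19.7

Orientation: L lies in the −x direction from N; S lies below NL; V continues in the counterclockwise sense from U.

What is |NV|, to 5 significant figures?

62.147

On A1, L sits at bearing 90° from S; a 99° counterclockwise sweep puts U at bearing 189°, so U = S + 8.5·(cos 189°, sin 189°) = (-57.895, -9.8297). A1 meets UV tangentially, so SU is at right angles to UV, so UV runs along (−sin 189°, cos 189°); with |UV| = 19.7, V = (-54.814, -29.287). Then |NV| = |V − N| = 62.147.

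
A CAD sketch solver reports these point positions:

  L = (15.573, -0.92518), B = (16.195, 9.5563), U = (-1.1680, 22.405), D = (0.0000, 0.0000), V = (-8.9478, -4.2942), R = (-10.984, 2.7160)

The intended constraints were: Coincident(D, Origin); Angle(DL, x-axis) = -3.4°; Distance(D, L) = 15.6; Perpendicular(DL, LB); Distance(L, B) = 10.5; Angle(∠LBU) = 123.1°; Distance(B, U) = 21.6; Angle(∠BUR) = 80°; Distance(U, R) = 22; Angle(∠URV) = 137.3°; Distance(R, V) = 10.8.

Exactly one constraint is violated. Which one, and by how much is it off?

Distance(R, V) = 10.8 — off by 3.50.

D = (0.00, 0.00) ✓; DL at -3.400° ✓; |DL| = 15.60 ✓; ∠(DL, LB) = 90.00° ✓; |LB| = 10.50 ✓; ∠LBU = 123.1° ✓; |BU| = 21.60 ✓; ∠BUR = 80.00° ✓; |UR| = 22.00 ✓; ∠URV = 137.3° ✓; |RV| = 7.300 ✗.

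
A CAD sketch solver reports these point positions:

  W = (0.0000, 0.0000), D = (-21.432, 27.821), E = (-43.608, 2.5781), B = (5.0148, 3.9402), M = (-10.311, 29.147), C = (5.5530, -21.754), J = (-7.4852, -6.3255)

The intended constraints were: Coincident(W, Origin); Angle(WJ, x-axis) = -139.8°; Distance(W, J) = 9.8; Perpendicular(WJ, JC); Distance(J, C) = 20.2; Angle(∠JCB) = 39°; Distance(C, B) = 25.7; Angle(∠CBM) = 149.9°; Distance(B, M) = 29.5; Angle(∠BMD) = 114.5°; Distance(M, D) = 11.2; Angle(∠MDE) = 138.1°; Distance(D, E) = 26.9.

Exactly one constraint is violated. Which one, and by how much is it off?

Distance(D, E) = 26.9 — off by 6.70.

W = (0.00, 0.00) ✓; WJ at -139.8° ✓; |WJ| = 9.800 ✓; ∠(WJ, JC) = 90.00° ✓; |JC| = 20.20 ✓; ∠JCB = 39.00° ✓; |CB| = 25.70 ✓; ∠CBM = 149.9° ✓; |BM| = 29.50 ✓; ∠BMD = 114.5° ✓; |MD| = 11.20 ✓; ∠MDE = 138.1° ✓; |DE| = 33.60 ✗.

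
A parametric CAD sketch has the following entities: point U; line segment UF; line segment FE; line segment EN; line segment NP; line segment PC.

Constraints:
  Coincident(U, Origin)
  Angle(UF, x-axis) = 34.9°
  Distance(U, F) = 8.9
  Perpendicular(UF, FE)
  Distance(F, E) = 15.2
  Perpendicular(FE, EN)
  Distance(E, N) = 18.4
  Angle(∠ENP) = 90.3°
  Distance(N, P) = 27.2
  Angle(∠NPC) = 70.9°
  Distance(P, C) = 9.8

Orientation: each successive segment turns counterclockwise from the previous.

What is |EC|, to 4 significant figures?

25.76

U is at the origin; UF runs at 34.9° with length 8.9, so F = (7.299, 5.092). UF is perpendicular to FE, so FE runs at 124.9°; with |FE| = 15.2, E = (-1.397, 17.56). The perpendicularity gives EN at right angles to FE, so EN runs at -145.1°; with |EN| = 18.4, N = (-16.49, 7.031). ∠ENP = 90.3° gives NP at -55.40° from the x-axis; with |NP| = 27.2, P = (-1.043, -15.36). ∠NPC = 70.9° gives PC at 53.70° from the x-axis; with |PC| = 9.8, C = (4.759, -7.460). Then |EC| = |C − E| = 25.76.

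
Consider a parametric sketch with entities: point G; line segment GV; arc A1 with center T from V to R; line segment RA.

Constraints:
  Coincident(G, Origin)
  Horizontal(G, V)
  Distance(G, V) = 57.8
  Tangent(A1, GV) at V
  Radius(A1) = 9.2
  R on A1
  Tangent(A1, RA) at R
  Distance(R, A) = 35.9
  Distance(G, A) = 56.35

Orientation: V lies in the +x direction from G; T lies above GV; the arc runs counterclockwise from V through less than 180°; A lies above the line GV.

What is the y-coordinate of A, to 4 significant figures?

40.96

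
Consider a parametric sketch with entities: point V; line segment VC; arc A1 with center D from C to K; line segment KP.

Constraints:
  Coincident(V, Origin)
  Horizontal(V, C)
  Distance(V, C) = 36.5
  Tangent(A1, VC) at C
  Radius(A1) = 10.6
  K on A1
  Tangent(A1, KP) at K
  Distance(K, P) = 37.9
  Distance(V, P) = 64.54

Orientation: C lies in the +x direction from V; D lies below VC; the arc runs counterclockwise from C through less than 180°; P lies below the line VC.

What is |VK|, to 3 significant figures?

30.5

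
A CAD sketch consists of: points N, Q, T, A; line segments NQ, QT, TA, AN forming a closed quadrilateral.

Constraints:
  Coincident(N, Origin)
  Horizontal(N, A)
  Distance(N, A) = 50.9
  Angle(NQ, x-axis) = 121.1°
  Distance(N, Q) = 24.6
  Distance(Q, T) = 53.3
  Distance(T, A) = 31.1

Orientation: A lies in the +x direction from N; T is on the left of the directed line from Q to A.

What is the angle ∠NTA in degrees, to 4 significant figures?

74.49°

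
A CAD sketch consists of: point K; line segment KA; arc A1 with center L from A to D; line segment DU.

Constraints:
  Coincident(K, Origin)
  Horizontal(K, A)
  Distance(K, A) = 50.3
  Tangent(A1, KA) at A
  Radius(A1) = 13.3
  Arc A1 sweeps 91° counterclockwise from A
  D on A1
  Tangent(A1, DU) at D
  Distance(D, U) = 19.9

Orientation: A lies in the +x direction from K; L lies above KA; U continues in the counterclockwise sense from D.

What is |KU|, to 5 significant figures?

71.541

K is at the origin; K and A share the same y with |KA| = 50.3 and A on the +x side, so A = (50.300, 0.0000). A1 meets KA tangentially, so LA is at right angles to KA, so L = A + (0, 13.3) = (50.300, 13.300). On A1, A sits at bearing -90° from L; a 91° counterclockwise sweep puts D at bearing 1°, so D = L + 13.3·(cos 1°, sin 1°) = (63.598, 13.532). A1 meets DU tangentially, so LD is at right angles to DU, so DU runs along (−sin 1°, cos 1°); with |DU| = 19.9, U = (63.251, 33.429). Then |KU| = |U − K| = 71.541.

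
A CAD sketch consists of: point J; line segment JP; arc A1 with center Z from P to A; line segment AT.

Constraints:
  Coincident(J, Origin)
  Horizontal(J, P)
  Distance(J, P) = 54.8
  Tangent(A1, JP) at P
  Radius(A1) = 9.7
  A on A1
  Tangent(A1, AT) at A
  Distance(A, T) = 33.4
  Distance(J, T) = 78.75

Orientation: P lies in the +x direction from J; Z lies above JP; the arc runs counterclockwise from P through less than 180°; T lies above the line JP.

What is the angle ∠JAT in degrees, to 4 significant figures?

101.2°

Checks: ∠(ZP, PJ) = 90.00° ✓; |ZP| = 9.700 ✓; |ZA| = 9.700 ✓; ∠(ZA, AT) = 90.00° ✓; |AT| = 33.40 ✓; |JT| = 78.75 ✓.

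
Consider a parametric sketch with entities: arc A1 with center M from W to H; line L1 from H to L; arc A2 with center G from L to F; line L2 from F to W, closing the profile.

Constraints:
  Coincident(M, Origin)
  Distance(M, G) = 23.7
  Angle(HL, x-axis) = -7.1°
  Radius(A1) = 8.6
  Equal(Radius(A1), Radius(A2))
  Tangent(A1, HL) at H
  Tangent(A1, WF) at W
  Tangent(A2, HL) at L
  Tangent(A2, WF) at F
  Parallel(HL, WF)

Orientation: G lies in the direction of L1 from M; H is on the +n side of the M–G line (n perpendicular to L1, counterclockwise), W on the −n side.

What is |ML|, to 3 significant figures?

25.2

The slot axis is L1's direction at -7.1°, so u = (cos -7.1°, sin -7.1°) = (0.992, -0.124) and n = (−sin -7.1°, cos -7.1°) = (0.124, 0.992). M is at the origin and G lies 23.7 along u from M, so G = 23.7·u = (23.5, -2.93). Tangency of A1 to both parallel lines with radius 8.6 puts H and W at M ± 8.6·n: H = (1.06, 8.53), W = (-1.06, -8.53). Equal radii place L and F the same way about G: L = G + 8.6·n = (24.6, 5.60), F = G − 8.6·n = (22.5, -11.5). Then |ML| = |L − M| = 25.2.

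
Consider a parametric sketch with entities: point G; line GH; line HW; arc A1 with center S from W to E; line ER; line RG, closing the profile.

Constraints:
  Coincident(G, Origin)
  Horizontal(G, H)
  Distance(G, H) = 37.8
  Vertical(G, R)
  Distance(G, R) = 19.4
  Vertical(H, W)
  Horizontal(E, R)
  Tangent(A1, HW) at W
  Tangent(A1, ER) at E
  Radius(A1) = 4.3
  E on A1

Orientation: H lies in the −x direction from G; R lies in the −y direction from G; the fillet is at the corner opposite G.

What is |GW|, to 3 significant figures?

40.7

The virtual corner opposite G is at (-37.8, -19.4). A1 meets HW tangentially, so SW is at right angles to HW and A1 meets ER tangentially, so SE is at right angles to ER, with radius 4.3, so the center S sits 4.3 in from both sides at S = (-33.5, -15.1). That places the tangent points at W = (-37.8, -15.1) on HW and E = (-33.5, -19.4) on ER. Then |GW| = |W − G| = 40.7.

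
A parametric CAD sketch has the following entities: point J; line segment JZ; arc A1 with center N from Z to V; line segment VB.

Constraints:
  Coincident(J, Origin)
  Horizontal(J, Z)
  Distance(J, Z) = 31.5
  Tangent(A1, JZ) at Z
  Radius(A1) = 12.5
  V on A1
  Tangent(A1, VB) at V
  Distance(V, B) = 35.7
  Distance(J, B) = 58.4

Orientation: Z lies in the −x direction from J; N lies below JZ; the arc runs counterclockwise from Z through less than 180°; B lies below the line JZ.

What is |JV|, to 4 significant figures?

46.39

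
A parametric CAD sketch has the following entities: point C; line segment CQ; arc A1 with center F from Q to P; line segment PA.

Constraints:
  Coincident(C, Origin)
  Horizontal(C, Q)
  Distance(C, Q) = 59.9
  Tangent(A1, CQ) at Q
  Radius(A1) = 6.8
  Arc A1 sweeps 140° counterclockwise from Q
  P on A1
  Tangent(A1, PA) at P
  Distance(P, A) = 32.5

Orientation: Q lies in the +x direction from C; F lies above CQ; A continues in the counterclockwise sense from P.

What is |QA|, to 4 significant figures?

38.78

C is at the origin; CQ is horizontal with |CQ| = 59.9 and Q on the +x side, so Q = (59.90, 0.000). Tangency of A1 to CQ means the radius FQ is perpendicular to CQ, so F = Q + (0, 6.8) = (59.90, 6.800). On A1, Q sits at bearing -90° from F; a 140° counterclockwise sweep puts P at bearing 50°, so P = F + 6.8·(cos 50°, sin 50°) = (64.27, 12.01). Tangency of A1 to PA means the radius FP is perpendicular to PA, so PA runs along (−sin 50°, cos 50°); with |PA| = 32.5, A = (39.37, 32.90). Then |QA| = |A − Q| = 38.78.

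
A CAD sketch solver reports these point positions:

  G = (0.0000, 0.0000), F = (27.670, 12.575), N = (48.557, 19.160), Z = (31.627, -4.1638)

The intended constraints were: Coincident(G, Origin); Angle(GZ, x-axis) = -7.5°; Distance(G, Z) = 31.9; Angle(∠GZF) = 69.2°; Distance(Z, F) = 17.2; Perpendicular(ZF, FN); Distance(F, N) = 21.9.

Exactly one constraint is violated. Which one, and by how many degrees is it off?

Perpendicular(ZF, FN) — off by 4.20°.

G = (0.00, 0.00) ✓; GZ at -7.500° ✓; |GZ| = 31.90 ✓; ∠GZF = 69.20° ✓; |ZF| = 17.20 ✓; ∠(ZF, FN) = 85.80° ✗; |FN| = 21.90 ✓.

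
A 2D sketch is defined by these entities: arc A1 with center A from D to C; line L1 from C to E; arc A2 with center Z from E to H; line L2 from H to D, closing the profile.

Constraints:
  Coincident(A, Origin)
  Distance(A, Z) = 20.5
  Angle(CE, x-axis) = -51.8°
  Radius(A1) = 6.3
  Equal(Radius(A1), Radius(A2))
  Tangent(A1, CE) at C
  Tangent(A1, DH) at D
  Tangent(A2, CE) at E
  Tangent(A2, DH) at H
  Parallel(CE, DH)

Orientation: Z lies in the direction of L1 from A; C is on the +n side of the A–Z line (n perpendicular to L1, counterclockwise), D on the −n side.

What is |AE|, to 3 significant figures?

21.4

Tangency of A1 to both parallel lines with radius 6.3 puts C and D at A ± 6.3·n: C = (4.95, 3.90), D = (-4.95, -3.90). Equal radii place E and H the same way about Z: E = Z + 6.3·n = (17.6, -12.2), H = Z − 6.3·n = (7.73, -20.0). Then |AE| = |E − A| = 21.4.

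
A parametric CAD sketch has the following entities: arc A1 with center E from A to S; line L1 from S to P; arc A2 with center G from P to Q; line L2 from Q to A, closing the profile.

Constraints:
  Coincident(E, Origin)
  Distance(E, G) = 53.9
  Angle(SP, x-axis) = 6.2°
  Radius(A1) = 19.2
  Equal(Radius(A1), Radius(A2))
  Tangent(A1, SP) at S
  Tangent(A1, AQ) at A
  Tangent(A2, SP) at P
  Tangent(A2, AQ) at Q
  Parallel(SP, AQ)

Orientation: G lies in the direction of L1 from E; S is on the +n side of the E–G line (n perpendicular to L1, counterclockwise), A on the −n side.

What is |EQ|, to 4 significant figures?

57.22

The slot axis is L1's direction at 6.2°, so u = (cos 6.2°, sin 6.2°) = (0.9942, 0.1080) and n = (−sin 6.2°, cos 6.2°) = (-0.1080, 0.9942). E is at the origin and G lies 53.9 along u from E, so G = 53.9·u = (53.58, 5.821). Tangency of A1 to both parallel lines with radius 19.2 puts S and A at E ± 19.2·n: S = (-2.074, 19.09), A = (2.074, -19.09). Equal radii place P and Q the same way about G: P = G + 19.2·n = (51.51, 24.91), Q = G − 19.2·n = (55.66, -13.27). Then |EQ| = |Q − E| = 57.22.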